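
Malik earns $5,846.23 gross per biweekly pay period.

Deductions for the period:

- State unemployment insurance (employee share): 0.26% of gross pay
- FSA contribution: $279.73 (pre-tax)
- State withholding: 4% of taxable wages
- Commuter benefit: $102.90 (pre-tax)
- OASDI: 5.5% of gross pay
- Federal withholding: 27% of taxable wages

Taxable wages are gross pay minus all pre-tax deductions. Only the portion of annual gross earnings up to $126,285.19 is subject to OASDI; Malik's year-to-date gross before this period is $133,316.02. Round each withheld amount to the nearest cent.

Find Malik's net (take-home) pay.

$3,754.69

FSA contribution: $279.73
Commuter benefit: $102.90
Pre-tax total = $279.73 + $102.90 = $382.63
Taxable wages = $5,846.23 − $382.63 = $5,463.60
State withholding: $5,463.60 × 0.04 = $218.54
Federal withholding: $5,463.60 × 0.27 = $1,475.17
OASDI: annual cap $126,285.19 already reached (YTD $133,316.02), so $0.00
State unemployment insurance (employee share): $5,846.23 × 0.0026 = $15.20
Total deductions = $279.73 + $102.90 + $218.54 + $1,475.17 + $0.00 + $15.20 = $2,091.54
Net pay = $5,846.23 − $2,091.54 = $3,754.69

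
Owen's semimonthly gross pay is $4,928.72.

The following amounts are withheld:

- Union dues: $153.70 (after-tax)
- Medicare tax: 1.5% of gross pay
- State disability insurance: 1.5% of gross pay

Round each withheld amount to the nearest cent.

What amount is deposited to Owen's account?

$4,627.16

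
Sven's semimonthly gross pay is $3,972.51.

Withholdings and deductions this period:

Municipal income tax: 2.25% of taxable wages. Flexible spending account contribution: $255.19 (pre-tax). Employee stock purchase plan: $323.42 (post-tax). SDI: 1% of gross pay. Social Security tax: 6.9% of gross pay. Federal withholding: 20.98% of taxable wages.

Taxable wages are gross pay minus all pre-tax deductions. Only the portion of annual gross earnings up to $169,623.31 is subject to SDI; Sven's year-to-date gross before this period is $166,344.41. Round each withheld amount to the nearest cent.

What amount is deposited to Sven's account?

Flexible spending account contribution: $255.19
Taxable wages = $3,972.51 − $255.19 = $3,717.32
Municipal income tax: $3,717.32 × 0.0225 = $83.64
Federal withholding: $3,717.32 × 0.2098 = $779.89
SDI: only $169,623.31 − $166,344.41 = $3,278.90 of this check is subject → $3,278.90 × 0.01 = $32.79
Social Security tax: $3,972.51 × 0.069 = $274.10
Employee stock purchase plan: $323.42
Total deductions = $255.19 + $83.64 + $779.89 + $32.79 + $274.10 + $323.42 = $1,749.03
Net pay = $3,972.51 − $1,749.03 = $2,223.48

$2,223.48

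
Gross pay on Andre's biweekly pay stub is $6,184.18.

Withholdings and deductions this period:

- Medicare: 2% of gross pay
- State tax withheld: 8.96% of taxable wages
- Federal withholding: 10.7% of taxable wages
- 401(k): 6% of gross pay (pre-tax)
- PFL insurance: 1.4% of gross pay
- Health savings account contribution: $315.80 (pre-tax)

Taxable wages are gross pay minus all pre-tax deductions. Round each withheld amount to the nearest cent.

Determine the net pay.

$4,206.30

Health savings account contribution: $315.80
401(k): $6,184.18 × 0.06 = $371.05
Pre-tax total = $315.80 + $371.05 = $686.85
Taxable wages = $6,184.18 − $686.85 = $5,497.33
Federal withholding: $5,497.33 × 0.107 = $588.21
State tax withheld: $5,497.33 × 0.0896 = $492.56
PFL insurance: $6,184.18 × 0.014 = $86.58
Medicare: $6,184.18 × 0.02 = $123.68
Total deductions = $315.80 + $371.05 + $588.21 + $492.56 + $86.58 + $123.68 = $1,977.88
Net pay = $6,184.18 − $1,977.88 = $4,206.30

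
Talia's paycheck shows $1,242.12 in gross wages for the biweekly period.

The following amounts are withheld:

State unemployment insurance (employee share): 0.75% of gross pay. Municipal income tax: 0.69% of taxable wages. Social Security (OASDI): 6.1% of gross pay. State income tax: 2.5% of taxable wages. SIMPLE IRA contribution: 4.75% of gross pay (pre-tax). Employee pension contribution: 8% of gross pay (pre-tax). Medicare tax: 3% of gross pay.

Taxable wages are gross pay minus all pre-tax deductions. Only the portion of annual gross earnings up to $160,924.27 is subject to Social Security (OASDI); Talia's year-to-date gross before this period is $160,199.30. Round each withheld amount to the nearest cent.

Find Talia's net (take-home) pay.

Employee pension contribution: $1,242.12 × 0.08 = $99.37
SIMPLE IRA contribution: $1,242.12 × 0.0475 = $59.00
Pre-tax total = $99.37 + $59.00 = $158.37
Taxable wages = $1,242.12 − $158.37 = $1,083.75
State income tax: $1,083.75 × 0.025 = $27.09
Municipal income tax: $1,083.75 × 0.0069 = $7.48
Social Security (OASDI): only $160,924.27 − $160,199.30 = $724.97 of this check is subject → $724.97 × 0.061 = $44.22
State unemployment insurance (employee share): $1,242.12 × 0.0075 = $9.32
Medicare tax: $1,242.12 × 0.03 = $37.26
Total deductions = $99.37 + $59.00 + $27.09 + $7.48 + $44.22 + $9.32 + $37.26 = $283.74
Net pay = $1,242.12 − $283.74 = $958.38

$958.38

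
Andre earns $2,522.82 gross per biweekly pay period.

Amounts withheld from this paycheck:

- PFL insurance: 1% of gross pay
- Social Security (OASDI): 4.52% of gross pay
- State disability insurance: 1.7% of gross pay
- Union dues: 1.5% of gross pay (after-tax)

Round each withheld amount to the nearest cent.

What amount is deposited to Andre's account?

$2,302.83

PFL insurance: $2,522.82 × 0.01 = $25.23
Social Security (OASDI): $2,522.82 × 0.0452 = $114.03
State disability insurance: $2,522.82 × 0.017 = $42.89
Union dues: $2,522.82 × 0.015 = $37.84
Total deductions = $25.23 + $114.03 + $42.89 + $37.84 = $219.99
Net pay = $2,522.82 − $219.99 = $2,302.83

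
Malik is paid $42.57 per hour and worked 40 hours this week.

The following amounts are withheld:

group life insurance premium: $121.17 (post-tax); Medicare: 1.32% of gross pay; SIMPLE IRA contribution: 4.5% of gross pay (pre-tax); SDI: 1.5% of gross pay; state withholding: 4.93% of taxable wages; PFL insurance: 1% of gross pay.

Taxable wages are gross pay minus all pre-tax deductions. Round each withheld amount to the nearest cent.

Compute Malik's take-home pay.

$1,359.78

Gross pay: 40 × $42.57 = $1,702.80
SIMPLE IRA contribution: $1,702.80 × 0.045 = $76.63
Taxable wages = $1,702.80 − $76.63 = $1,626.17
State withholding: $1,626.17 × 0.0493 = $80.17
Medicare: $1,702.80 × 0.0132 = $22.48
PFL insurance: $1,702.80 × 0.01 = $17.03
SDI: $1,702.80 × 0.015 = $25.54
Group life insurance premium: $121.17
Total deductions = $76.63 + $80.17 + $22.48 + $17.03 + $25.54 + $121.17 = $343.02
Net pay = $1,702.80 − $343.02 = $1,359.78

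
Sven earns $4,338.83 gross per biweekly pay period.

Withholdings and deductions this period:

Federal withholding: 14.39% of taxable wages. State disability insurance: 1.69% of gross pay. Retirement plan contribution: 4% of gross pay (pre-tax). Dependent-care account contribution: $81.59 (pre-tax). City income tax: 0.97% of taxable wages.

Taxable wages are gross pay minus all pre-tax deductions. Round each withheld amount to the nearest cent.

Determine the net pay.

$3,383.11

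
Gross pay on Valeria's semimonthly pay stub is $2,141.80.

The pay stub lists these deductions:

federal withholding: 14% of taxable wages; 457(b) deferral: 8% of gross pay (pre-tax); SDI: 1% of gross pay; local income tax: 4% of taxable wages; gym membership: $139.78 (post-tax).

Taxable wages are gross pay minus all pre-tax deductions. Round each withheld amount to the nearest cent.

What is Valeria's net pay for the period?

457(b) deferral: $2,141.80 × 0.08 = $171.34
Taxable wages = $2,141.80 − $171.34 = $1,970.46
Local income tax: $1,970.46 × 0.04 = $78.82
Federal withholding: $1,970.46 × 0.14 = $275.86
SDI: $2,141.80 × 0.01 = $21.42
Gym membership: $139.78
Total deductions = $171.34 + $78.82 + $275.86 + $21.42 + $139.78 = $687.22
Net pay = $2,141.80 − $687.22 = $1,454.58

$1,454.58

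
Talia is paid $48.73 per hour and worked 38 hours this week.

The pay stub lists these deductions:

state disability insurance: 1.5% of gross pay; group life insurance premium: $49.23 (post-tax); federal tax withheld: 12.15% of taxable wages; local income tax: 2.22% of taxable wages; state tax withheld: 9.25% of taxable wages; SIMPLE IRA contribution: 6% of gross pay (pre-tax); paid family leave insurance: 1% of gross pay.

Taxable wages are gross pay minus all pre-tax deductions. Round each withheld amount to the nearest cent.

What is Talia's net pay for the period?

$1233.97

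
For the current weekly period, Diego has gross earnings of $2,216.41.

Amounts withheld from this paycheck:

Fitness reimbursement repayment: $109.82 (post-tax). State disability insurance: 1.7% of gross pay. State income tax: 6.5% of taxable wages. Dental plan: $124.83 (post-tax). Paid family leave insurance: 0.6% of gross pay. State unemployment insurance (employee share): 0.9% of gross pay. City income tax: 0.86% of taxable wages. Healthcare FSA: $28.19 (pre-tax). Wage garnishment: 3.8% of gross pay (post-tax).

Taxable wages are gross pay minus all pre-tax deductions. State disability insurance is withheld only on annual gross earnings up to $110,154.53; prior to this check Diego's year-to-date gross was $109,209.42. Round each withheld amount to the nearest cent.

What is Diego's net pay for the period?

$1,658.98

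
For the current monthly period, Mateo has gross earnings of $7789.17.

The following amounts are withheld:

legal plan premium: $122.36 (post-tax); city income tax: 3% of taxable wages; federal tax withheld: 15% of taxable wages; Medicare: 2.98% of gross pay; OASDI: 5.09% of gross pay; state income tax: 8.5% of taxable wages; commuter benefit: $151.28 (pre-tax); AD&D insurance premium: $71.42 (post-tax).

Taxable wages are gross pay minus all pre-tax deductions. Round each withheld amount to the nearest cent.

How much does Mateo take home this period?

$4791.48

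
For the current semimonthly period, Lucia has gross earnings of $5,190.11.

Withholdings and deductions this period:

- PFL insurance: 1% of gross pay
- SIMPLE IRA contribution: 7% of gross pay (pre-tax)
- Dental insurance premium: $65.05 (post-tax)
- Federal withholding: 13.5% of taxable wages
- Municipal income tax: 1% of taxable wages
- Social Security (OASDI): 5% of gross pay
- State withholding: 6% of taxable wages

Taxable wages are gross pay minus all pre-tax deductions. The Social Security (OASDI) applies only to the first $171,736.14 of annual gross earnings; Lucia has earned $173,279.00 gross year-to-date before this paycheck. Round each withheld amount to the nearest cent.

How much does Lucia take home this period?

$3,720.35

SIMPLE IRA contribution: $5,190.11 × 0.07 = $363.31
Taxable wages = $5,190.11 − $363.31 = $4,826.80
State withholding: $4,826.80 × 0.06 = $289.61
Municipal income tax: $4,826.80 × 0.01 = $48.27
Federal withholding: $4,826.80 × 0.135 = $651.62
Social Security (OASDI): annual cap $171,736.14 already reached (YTD $173,279.00), so $0.00
PFL insurance: $5,190.11 × 0.01 = $51.90
Dental insurance premium: $65.05
Total deductions = $363.31 + $289.61 + $48.27 + $651.62 + $0.00 + $51.90 + $65.05 = $1,469.76
Net pay = $5,190.11 − $1,469.76 = $3,720.35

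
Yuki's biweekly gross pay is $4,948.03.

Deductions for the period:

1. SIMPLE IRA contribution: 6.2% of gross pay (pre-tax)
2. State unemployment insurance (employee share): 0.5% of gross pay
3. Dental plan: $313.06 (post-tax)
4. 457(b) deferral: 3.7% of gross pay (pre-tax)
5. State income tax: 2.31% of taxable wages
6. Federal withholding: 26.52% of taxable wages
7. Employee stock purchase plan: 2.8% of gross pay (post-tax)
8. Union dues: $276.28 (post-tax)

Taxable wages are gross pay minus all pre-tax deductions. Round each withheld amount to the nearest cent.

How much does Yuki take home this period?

SIMPLE IRA contribution: $4,948.03 × 0.062 = $306.78
457(b) deferral: $4,948.03 × 0.037 = $183.08
Pre-tax total = $306.78 + $183.08 = $489.86
Taxable wages = $4,948.03 − $489.86 = $4,458.17
State income tax: $4,458.17 × 0.0231 = $102.98
Federal withholding: $4,458.17 × 0.2652 = $1,182.31
State unemployment insurance (employee share): $4,948.03 × 0.005 = $24.74
Union dues: $276.28
Dental plan: $313.06
Employee stock purchase plan: $4,948.03 × 0.028 = $138.54
Total deductions = $306.78 + $183.08 + $102.98 + $1,182.31 + $24.74 + $276.28 + $313.06 + $138.54 = $2,527.77
Net pay = $4,948.03 − $2,527.77 = $2,420.26

$2,420.26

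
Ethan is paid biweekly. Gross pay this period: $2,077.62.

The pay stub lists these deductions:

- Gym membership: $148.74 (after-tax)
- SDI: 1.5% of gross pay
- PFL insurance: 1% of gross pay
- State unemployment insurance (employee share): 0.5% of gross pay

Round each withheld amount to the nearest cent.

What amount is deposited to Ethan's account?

PFL insurance: $2,077.62 × 0.01 = $20.78
SDI: $2,077.62 × 0.015 = $31.16
State unemployment insurance (employee share): $2,077.62 × 0.005 = $10.39
Gym membership: $148.74
Total deductions = $20.78 + $31.16 + $10.39 + $148.74 = $211.07
Net pay = $2,077.62 − $211.07 = $1,866.55

$1,866.55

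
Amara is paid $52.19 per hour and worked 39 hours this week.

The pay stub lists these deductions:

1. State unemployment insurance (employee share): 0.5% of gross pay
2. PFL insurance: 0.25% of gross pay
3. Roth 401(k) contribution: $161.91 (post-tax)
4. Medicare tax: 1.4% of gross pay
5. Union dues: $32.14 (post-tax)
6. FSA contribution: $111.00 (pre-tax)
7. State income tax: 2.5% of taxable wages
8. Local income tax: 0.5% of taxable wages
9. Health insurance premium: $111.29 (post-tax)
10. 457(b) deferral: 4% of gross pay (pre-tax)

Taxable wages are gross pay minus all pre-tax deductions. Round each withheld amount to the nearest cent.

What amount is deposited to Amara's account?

$1,438.60

Gross pay: 39 × $52.19 = $2,035.41
FSA contribution: $111.00
457(b) deferral: $2,035.41 × 0.04 = $81.42
Pre-tax total = $111.00 + $81.42 = $192.42
Taxable wages = $2,035.41 − $192.42 = $1,842.99
Local income tax: $1,842.99 × 0.005 = $9.21
State income tax: $1,842.99 × 0.025 = $46.07
PFL insurance: $2,035.41 × 0.0025 = $5.09
Medicare tax: $2,035.41 × 0.014 = $28.50
State unemployment insurance (employee share): $2,035.41 × 0.005 = $10.18
Health insurance premium: $111.29
Union dues: $32.14
Roth 401(k) contribution: $161.91
Total deductions = $111.00 + $81.42 + $9.21 + $46.07 + $5.09 + $28.50 + $10.18 + $111.29 + $32.14 + $161.91 = $596.81
Net pay = $2,035.41 − $596.81 = $1,438.60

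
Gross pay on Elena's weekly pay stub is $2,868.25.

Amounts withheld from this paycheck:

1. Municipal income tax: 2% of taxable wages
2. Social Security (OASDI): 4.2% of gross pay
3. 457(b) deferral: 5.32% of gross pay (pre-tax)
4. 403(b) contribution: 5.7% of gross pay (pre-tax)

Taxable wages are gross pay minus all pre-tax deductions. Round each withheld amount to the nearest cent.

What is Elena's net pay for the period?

$2,380.66

403(b) contribution: $2,868.25 × 0.057 = $163.49
457(b) deferral: $2,868.25 × 0.0532 = $152.59
Pre-tax total = $163.49 + $152.59 = $316.08
Taxable wages = $2,868.25 − $316.08 = $2,552.17
Municipal income tax: $2,552.17 × 0.02 = $51.04
Social Security (OASDI): $2,868.25 × 0.042 = $120.47
Total deductions = $163.49 + $152.59 + $51.04 + $120.47 = $487.59
Net pay = $2,868.25 − $487.59 = $2,380.66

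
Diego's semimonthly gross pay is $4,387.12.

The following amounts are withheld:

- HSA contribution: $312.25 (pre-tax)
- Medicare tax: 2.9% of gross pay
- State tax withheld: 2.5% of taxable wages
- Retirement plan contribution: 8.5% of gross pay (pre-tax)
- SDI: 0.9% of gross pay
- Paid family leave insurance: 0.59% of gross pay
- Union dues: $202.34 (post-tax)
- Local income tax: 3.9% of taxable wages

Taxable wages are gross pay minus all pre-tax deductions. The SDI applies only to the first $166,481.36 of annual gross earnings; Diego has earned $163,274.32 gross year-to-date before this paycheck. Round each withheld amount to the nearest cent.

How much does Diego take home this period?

HSA contribution: $312.25
Retirement plan contribution: $4,387.12 × 0.085 = $372.91
Pre-tax total = $312.25 + $372.91 = $685.16
Taxable wages = $4,387.12 − $685.16 = $3,701.96
Local income tax: $3,701.96 × 0.039 = $144.38
State tax withheld: $3,701.96 × 0.025 = $92.55
Paid family leave insurance: $4,387.12 × 0.0059 = $25.88
SDI: only $166,481.36 − $163,274.32 = $3,207.04 of this check is subject → $3,207.04 × 0.009 = $28.86
Medicare tax: $4,387.12 × 0.029 = $127.23
Union dues: $202.34
Total deductions = $312.25 + $372.91 + $144.38 + $92.55 + $25.88 + $28.86 + $127.23 + $202.34 = $1,306.40
Net pay = $4,387.12 − $1,306.40 = $3,080.72

$3,080.72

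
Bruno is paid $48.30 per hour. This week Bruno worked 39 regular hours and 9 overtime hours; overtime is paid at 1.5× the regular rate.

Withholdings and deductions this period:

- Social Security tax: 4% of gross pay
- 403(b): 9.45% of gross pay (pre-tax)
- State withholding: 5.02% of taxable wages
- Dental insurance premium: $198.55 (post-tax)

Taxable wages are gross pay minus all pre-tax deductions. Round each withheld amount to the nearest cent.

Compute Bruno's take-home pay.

$1,880.87

Regular pay: 39 × $48.30 = $1,883.70
Overtime pay: 9 × $48.30 × 1.5 = $652.05
Gross pay = $1,883.70 + $652.05 = $2,535.75
403(b): $2,535.75 × 0.0945 = $239.63
Taxable wages = $2,535.75 − $239.63 = $2,296.12
State withholding: $2,296.12 × 0.0502 = $115.27
Social Security tax: $2,535.75 × 0.04 = $101.43
Dental insurance premium: $198.55
Total deductions = $239.63 + $115.27 + $101.43 + $198.55 = $654.88
Net pay = $2,535.75 − $654.88 = $1,880.87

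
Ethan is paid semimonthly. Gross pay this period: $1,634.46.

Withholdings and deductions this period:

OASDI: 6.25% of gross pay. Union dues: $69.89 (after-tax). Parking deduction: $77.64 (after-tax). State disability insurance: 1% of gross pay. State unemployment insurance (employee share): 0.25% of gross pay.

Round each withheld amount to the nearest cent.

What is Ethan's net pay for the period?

$1,364.35

State disability insurance: $1,634.46 × 0.01 = $16.34
OASDI: $1,634.46 × 0.0625 = $102.15
State unemployment insurance (employee share): $1,634.46 × 0.0025 = $4.09
Parking deduction: $77.64
Union dues: $69.89
Total deductions = $16.34 + $102.15 + $4.09 + $77.64 + $69.89 = $270.11
Net pay = $1,634.46 − $270.11 = $1,364.35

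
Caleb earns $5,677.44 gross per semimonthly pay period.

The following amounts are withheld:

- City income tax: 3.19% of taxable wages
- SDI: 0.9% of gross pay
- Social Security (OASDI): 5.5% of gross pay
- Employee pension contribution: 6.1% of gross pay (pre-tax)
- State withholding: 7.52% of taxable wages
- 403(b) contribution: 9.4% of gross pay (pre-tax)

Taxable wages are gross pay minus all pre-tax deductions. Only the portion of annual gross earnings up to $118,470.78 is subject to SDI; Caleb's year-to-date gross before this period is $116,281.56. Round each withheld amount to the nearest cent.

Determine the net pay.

$3,951.67

Employee pension contribution: $5,677.44 × 0.061 = $346.32
403(b) contribution: $5,677.44 × 0.094 = $533.68
Pre-tax total = $346.32 + $533.68 = $880.00
Taxable wages = $5,677.44 − $880.00 = $4,797.44
State withholding: $4,797.44 × 0.0752 = $360.77
City income tax: $4,797.44 × 0.0319 = $153.04
Social Security (OASDI): $5,677.44 × 0.055 = $312.26
SDI: only $118,470.78 − $116,281.56 = $2,189.22 of this check is subject → $2,189.22 × 0.009 = $19.70
Total deductions = $346.32 + $533.68 + $360.77 + $153.04 + $312.26 + $19.70 = $1,725.77
Net pay = $5,677.44 − $1,725.77 = $3,951.67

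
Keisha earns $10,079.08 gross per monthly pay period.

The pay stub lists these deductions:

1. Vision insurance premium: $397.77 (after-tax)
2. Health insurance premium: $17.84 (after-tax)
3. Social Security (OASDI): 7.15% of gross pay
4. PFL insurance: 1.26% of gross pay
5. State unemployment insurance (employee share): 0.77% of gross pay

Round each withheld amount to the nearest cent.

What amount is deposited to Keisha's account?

$8,738.21

PFL insurance: $10,079.08 × 0.0126 = $127.00
State unemployment insurance (employee share): $10,079.08 × 0.0077 = $77.61
Social Security (OASDI): $10,079.08 × 0.0715 = $720.65
Health insurance premium: $17.84
Vision insurance premium: $397.77
Total deductions = $127.00 + $77.61 + $720.65 + $17.84 + $397.77 = $1,340.87
Net pay = $10,079.08 − $1,340.87 = $8,738.21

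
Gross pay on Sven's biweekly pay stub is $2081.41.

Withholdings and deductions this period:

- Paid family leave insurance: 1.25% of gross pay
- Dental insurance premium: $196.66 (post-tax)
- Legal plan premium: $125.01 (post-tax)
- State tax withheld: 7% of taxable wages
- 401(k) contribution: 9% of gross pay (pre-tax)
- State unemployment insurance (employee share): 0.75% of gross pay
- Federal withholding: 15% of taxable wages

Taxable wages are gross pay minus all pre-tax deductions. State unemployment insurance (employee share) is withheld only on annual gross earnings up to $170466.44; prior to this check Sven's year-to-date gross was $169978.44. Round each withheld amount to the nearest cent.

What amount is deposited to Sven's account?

401(k) contribution: $2081.41 × 0.09 = $187.33
Taxable wages = $2081.41 − $187.33 = $1894.08
Federal withholding: $1894.08 × 0.15 = $284.11
State tax withheld: $1894.08 × 0.07 = $132.59
State unemployment insurance (employee share): only $170466.44 − $169978.44 = $488.00 of this check is subject → $488.00 × 0.0075 = $3.66
Paid family leave insurance: $2081.41 × 0.0125 = $26.02
Legal plan premium: $125.01
Dental insurance premium: $196.66
Total deductions = $187.33 + $284.11 + $132.59 + $3.66 + $26.02 + $125.01 + $196.66 = $955.38
Net pay = $2081.41 − $955.38 = $1126.03

$1126.03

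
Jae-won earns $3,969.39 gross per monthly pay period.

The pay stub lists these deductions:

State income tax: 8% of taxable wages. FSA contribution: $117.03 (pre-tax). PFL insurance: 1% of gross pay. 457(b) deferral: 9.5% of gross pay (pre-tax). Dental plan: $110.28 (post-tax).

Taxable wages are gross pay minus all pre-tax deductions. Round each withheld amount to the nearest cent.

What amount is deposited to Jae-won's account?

$3,047.28

FSA contribution: $117.03
457(b) deferral: $3,969.39 × 0.095 = $377.09
Pre-tax total = $117.03 + $377.09 = $494.12
Taxable wages = $3,969.39 − $494.12 = $3,475.27
State income tax: $3,475.27 × 0.08 = $278.02
PFL insurance: $3,969.39 × 0.01 = $39.69
Dental plan: $110.28
Total deductions = $117.03 + $377.09 + $278.02 + $39.69 + $110.28 = $922.11
Net pay = $3,969.39 − $922.11 = $3,047.28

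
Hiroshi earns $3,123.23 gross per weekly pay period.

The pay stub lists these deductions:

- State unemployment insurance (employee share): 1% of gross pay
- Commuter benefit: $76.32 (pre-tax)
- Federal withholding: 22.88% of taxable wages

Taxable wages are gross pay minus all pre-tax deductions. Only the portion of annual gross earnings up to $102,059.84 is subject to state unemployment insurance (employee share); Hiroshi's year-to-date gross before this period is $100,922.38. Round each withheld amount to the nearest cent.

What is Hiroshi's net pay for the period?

$2,338.41

Commuter benefit: $76.32
Taxable wages = $3,123.23 − $76.32 = $3,046.91
Federal withholding: $3,046.91 × 0.2288 = $697.13
State unemployment insurance (employee share): only $102,059.84 − $100,922.38 = $1,137.46 of this check is subject → $1,137.46 × 0.01 = $11.37
Total deductions = $76.32 + $697.13 + $11.37 = $784.82
Net pay = $3,123.23 − $784.82 = $2,338.41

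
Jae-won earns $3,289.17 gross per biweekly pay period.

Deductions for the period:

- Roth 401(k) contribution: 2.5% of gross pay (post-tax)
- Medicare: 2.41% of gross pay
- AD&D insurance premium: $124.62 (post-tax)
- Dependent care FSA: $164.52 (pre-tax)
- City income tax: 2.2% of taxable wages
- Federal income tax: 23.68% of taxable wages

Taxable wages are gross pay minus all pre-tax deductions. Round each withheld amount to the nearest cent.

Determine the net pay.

Dependent care FSA: $164.52
Taxable wages = $3,289.17 − $164.52 = $3,124.65
Federal income tax: $3,124.65 × 0.2368 = $739.92
City income tax: $3,124.65 × 0.022 = $68.74
Medicare: $3,289.17 × 0.0241 = $79.27
AD&D insurance premium: $124.62
Roth 401(k) contribution: $3,289.17 × 0.025 = $82.23
Total deductions = $164.52 + $739.92 + $68.74 + $79.27 + $124.62 + $82.23 = $1,259.30
Net pay = $3,289.17 − $1,259.30 = $2,029.87

$2,029.87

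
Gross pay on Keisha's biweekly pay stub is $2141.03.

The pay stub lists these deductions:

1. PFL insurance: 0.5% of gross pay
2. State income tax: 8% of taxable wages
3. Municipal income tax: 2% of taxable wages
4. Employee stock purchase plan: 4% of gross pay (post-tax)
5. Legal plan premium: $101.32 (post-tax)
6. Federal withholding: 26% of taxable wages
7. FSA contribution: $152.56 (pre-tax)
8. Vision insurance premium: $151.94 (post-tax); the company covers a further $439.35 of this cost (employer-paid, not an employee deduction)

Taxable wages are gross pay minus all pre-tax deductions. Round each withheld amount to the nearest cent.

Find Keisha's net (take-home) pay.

FSA contribution: $152.56
Taxable wages = $2141.03 − $152.56 = $1988.47
State income tax: $1988.47 × 0.08 = $159.08
Municipal income tax: $1988.47 × 0.02 = $39.77
Federal withholding: $1988.47 × 0.26 = $517.00
PFL insurance: $2141.03 × 0.005 = $10.71
Vision insurance premium: $151.94
Employee stock purchase plan: $2141.03 × 0.04 = $85.64
Legal plan premium: $101.32
(Employer's $439.35 toward vision insurance premium is not withheld from the employee.)
Total deductions = $152.56 + $159.08 + $39.77 + $517.00 + $10.71 + $151.94 + $85.64 + $101.32 = $1218.02
Net pay = $2141.03 − $1218.02 = $923.01

$923.01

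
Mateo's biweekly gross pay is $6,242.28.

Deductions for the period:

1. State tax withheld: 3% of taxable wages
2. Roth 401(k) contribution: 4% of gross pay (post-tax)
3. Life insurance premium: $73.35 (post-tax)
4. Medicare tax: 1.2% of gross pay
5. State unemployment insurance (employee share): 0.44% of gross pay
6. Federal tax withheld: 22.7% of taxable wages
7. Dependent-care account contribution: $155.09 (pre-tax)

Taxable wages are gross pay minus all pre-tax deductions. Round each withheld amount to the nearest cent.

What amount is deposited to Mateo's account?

Dependent-care account contribution: $155.09
Taxable wages = $6,242.28 − $155.09 = $6,087.19
State tax withheld: $6,087.19 × 0.03 = $182.62
Federal tax withheld: $6,087.19 × 0.227 = $1,381.79
State unemployment insurance (employee share): $6,242.28 × 0.0044 = $27.47
Medicare tax: $6,242.28 × 0.012 = $74.91
Roth 401(k) contribution: $6,242.28 × 0.04 = $249.69
Life insurance premium: $73.35
Total deductions = $155.09 + $182.62 + $1,381.79 + $27.47 + $74.91 + $249.69 + $73.35 = $2,144.92
Net pay = $6,242.28 − $2,144.92 = $4,097.36

$4,097.36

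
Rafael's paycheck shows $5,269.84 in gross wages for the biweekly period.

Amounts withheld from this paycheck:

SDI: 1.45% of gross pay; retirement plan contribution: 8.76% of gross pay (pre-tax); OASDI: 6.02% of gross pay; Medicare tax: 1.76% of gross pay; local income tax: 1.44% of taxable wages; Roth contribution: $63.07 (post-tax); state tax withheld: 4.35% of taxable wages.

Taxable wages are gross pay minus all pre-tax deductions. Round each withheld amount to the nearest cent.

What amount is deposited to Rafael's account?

Retirement plan contribution: $5,269.84 × 0.0876 = $461.64
Taxable wages = $5,269.84 − $461.64 = $4,808.20
Local income tax: $4,808.20 × 0.0144 = $69.24
State tax withheld: $4,808.20 × 0.0435 = $209.16
Medicare tax: $5,269.84 × 0.0176 = $92.75
SDI: $5,269.84 × 0.0145 = $76.41
OASDI: $5,269.84 × 0.0602 = $317.24
Roth contribution: $63.07
Total deductions = $461.64 + $69.24 + $209.16 + $92.75 + $76.41 + $317.24 + $63.07 = $1,289.51
Net pay = $5,269.84 − $1,289.51 = $3,980.33

$3,980.33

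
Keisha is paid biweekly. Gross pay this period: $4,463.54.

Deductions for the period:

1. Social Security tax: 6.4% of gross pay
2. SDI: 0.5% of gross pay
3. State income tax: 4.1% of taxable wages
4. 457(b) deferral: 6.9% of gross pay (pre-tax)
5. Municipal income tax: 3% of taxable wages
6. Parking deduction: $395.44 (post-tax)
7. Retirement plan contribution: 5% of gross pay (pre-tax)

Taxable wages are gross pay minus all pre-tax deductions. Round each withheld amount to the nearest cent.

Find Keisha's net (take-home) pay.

$2,949.75

Retirement plan contribution: $4,463.54 × 0.05 = $223.18
457(b) deferral: $4,463.54 × 0.069 = $307.98
Pre-tax total = $223.18 + $307.98 = $531.16
Taxable wages = $4,463.54 − $531.16 = $3,932.38
State income tax: $3,932.38 × 0.041 = $161.23
Municipal income tax: $3,932.38 × 0.03 = $117.97
Social Security tax: $4,463.54 × 0.064 = $285.67
SDI: $4,463.54 × 0.005 = $22.32
Parking deduction: $395.44
Total deductions = $223.18 + $307.98 + $161.23 + $117.97 + $285.67 + $22.32 + $395.44 = $1,513.79
Net pay = $4,463.54 − $1,513.79 = $2,949.75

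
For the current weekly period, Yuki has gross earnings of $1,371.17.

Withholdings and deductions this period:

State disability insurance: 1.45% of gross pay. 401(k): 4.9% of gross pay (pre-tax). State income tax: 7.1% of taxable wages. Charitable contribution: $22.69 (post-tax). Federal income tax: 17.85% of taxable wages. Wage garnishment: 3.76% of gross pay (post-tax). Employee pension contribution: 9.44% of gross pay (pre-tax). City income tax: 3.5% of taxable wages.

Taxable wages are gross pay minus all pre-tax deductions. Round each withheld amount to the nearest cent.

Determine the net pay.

$746.25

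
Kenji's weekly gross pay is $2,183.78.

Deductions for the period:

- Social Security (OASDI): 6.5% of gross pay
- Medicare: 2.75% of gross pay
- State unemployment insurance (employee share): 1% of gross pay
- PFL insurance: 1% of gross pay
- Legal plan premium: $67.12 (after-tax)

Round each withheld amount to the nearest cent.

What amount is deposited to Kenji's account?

$1,870.98

State unemployment insurance (employee share): $2,183.78 × 0.01 = $21.84
Medicare: $2,183.78 × 0.0275 = $60.05
Social Security (OASDI): $2,183.78 × 0.065 = $141.95
PFL insurance: $2,183.78 × 0.01 = $21.84
Legal plan premium: $67.12
Total deductions = $21.84 + $60.05 + $141.95 + $21.84 + $67.12 = $312.80
Net pay = $2,183.78 − $312.80 = $1,870.98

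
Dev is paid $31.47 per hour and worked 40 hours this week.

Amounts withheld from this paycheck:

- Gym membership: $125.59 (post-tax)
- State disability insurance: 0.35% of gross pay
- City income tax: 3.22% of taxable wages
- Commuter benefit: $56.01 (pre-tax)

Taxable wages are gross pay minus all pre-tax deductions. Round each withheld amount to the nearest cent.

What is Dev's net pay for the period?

Gross pay: 40 × $31.47 = $1258.80
Commuter benefit: $56.01
Taxable wages = $1258.80 − $56.01 = $1202.79
City income tax: $1202.79 × 0.0322 = $38.73
State disability insurance: $1258.80 × 0.0035 = $4.41
Gym membership: $125.59
Total deductions = $56.01 + $38.73 + $4.41 + $125.59 = $224.74
Net pay = $1258.80 − $224.74 = $1034.06

$1034.06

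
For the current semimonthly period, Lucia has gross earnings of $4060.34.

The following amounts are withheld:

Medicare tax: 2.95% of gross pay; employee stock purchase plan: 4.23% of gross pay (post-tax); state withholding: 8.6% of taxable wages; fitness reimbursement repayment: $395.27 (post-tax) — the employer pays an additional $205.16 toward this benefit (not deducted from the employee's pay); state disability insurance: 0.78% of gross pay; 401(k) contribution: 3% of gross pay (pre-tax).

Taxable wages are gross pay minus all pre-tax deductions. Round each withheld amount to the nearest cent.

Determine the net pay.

$2881.35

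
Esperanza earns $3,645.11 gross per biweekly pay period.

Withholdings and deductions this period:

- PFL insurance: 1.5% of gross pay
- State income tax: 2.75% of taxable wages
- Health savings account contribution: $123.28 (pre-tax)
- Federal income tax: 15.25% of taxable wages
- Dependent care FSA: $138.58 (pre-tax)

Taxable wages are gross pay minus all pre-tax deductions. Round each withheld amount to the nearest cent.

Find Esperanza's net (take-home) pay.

Dependent care FSA: $138.58
Health savings account contribution: $123.28
Pre-tax total = $138.58 + $123.28 = $261.86
Taxable wages = $3,645.11 − $261.86 = $3,383.25
State income tax: $3,383.25 × 0.0275 = $93.04
Federal income tax: $3,383.25 × 0.1525 = $515.95
PFL insurance: $3,645.11 × 0.015 = $54.68
Total deductions = $138.58 + $123.28 + $93.04 + $515.95 + $54.68 = $925.53
Net pay = $3,645.11 − $925.53 = $2,719.58

$2,719.58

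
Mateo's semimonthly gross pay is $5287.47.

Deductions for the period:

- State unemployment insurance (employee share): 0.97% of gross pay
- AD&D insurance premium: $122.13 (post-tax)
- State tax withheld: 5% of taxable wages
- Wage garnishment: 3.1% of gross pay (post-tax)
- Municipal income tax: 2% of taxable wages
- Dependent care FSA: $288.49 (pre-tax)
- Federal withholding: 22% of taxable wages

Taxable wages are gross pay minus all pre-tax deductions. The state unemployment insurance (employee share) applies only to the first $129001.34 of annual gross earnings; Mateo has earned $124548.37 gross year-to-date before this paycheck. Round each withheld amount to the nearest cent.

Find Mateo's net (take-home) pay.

$3220.04

Dependent care FSA: $288.49
Taxable wages = $5287.47 − $288.49 = $4998.98
Federal withholding: $4998.98 × 0.22 = $1099.78
Municipal income tax: $4998.98 × 0.02 = $99.98
State tax withheld: $4998.98 × 0.05 = $249.95
State unemployment insurance (employee share): only $129001.34 − $124548.37 = $4452.97 of this check is subject → $4452.97 × 0.0097 = $43.19
AD&D insurance premium: $122.13
Wage garnishment: $5287.47 × 0.031 = $163.91
Total deductions = $288.49 + $1099.78 + $99.98 + $249.95 + $43.19 + $122.13 + $163.91 = $2067.43
Net pay = $5287.47 − $2067.43 = $3220.04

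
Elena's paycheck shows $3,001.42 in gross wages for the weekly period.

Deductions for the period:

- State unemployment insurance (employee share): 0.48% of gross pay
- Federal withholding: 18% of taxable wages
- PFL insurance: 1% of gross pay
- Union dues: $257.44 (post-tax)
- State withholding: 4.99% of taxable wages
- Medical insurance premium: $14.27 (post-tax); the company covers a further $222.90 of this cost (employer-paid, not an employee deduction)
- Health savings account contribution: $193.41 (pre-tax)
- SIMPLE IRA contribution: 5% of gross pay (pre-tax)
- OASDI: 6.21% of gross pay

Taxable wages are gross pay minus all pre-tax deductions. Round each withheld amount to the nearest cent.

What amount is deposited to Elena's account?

$1,544.36

SIMPLE IRA contribution: $3,001.42 × 0.05 = $150.07
Health savings account contribution: $193.41
Pre-tax total = $150.07 + $193.41 = $343.48
Taxable wages = $3,001.42 − $343.48 = $2,657.94
State withholding: $2,657.94 × 0.0499 = $132.63
Federal withholding: $2,657.94 × 0.18 = $478.43
PFL insurance: $3,001.42 × 0.01 = $30.01
OASDI: $3,001.42 × 0.0621 = $186.39
State unemployment insurance (employee share): $3,001.42 × 0.0048 = $14.41
Medical insurance premium: $14.27
Union dues: $257.44
(Employer's $222.90 toward medical insurance premium is not withheld from the employee.)
Total deductions = $150.07 + $193.41 + $132.63 + $478.43 + $30.01 + $186.39 + $14.41 + $14.27 + $257.44 = $1,457.06
Net pay = $3,001.42 − $1,457.06 = $1,544.36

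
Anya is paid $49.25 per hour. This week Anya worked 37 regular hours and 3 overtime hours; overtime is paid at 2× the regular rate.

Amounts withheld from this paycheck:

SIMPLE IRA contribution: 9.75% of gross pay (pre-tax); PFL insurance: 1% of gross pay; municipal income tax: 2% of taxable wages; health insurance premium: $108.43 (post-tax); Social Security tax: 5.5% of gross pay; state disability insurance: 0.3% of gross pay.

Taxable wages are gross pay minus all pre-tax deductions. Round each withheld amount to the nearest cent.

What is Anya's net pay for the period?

$1,620.60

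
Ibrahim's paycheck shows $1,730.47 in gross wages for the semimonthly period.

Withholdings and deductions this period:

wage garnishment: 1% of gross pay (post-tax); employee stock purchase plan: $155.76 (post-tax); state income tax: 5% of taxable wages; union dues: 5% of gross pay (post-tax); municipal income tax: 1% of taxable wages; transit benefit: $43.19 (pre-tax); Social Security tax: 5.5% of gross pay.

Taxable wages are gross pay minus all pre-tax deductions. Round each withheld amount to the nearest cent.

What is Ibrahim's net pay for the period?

Transit benefit: $43.19
Taxable wages = $1,730.47 − $43.19 = $1,687.28
State income tax: $1,687.28 × 0.05 = $84.36
Municipal income tax: $1,687.28 × 0.01 = $16.87
Social Security tax: $1,730.47 × 0.055 = $95.18
Wage garnishment: $1,730.47 × 0.01 = $17.30
Employee stock purchase plan: $155.76
Union dues: $1,730.47 × 0.05 = $86.52
Total deductions = $43.19 + $84.36 + $16.87 + $95.18 + $17.30 + $155.76 + $86.52 = $499.18
Net pay = $1,730.47 − $499.18 = $1,231.29

$1,231.29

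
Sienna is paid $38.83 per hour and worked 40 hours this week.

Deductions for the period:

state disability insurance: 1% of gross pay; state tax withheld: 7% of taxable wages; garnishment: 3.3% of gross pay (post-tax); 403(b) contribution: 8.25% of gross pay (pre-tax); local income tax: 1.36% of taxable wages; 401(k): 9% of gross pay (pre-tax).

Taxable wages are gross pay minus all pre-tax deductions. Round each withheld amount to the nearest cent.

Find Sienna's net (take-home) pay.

$1,111.03

Gross pay: 40 × $38.83 = $1,553.20
401(k): $1,553.20 × 0.09 = $139.79
403(b) contribution: $1,553.20 × 0.0825 = $128.14
Pre-tax total = $139.79 + $128.14 = $267.93
Taxable wages = $1,553.20 − $267.93 = $1,285.27
State tax withheld: $1,285.27 × 0.07 = $89.97
Local income tax: $1,285.27 × 0.0136 = $17.48
State disability insurance: $1,553.20 × 0.01 = $15.53
Garnishment: $1,553.20 × 0.033 = $51.26
Total deductions = $139.79 + $128.14 + $89.97 + $17.48 + $15.53 + $51.26 = $442.17
Net pay = $1,553.20 − $442.17 = $1,111.03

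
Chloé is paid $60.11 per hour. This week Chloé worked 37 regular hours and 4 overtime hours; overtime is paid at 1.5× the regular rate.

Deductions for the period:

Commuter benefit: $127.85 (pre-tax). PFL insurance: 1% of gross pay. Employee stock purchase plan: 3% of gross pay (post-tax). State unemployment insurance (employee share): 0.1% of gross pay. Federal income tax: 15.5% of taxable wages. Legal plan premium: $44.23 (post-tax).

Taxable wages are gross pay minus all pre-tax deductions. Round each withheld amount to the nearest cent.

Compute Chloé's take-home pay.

Regular pay: 37 × $60.11 = $2224.07
Overtime pay: 4 × $60.11 × 1.5 = $360.66
Gross pay = $2224.07 + $360.66 = $2584.73
Commuter benefit: $127.85
Taxable wages = $2584.73 − $127.85 = $2456.88
Federal income tax: $2456.88 × 0.155 = $380.82
PFL insurance: $2584.73 × 0.01 = $25.85
State unemployment insurance (employee share): $2584.73 × 0.001 = $2.58
Legal plan premium: $44.23
Employee stock purchase plan: $2584.73 × 0.03 = $77.54
Total deductions = $127.85 + $380.82 + $25.85 + $2.58 + $44.23 + $77.54 = $658.87
Net pay = $2584.73 − $658.87 = $1925.86

$1925.86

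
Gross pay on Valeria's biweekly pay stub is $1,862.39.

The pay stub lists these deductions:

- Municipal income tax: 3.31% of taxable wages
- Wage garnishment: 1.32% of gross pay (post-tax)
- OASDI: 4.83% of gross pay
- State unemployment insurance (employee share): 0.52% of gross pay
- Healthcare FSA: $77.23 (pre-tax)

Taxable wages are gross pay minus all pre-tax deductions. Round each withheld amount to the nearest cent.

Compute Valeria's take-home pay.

Healthcare FSA: $77.23
Taxable wages = $1,862.39 − $77.23 = $1,785.16
Municipal income tax: $1,785.16 × 0.0331 = $59.09
State unemployment insurance (employee share): $1,862.39 × 0.0052 = $9.68
OASDI: $1,862.39 × 0.0483 = $89.95
Wage garnishment: $1,862.39 × 0.0132 = $24.58
Total deductions = $77.23 + $59.09 + $9.68 + $89.95 + $24.58 = $260.53
Net pay = $1,862.39 − $260.53 = $1,601.86

$1,601.86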